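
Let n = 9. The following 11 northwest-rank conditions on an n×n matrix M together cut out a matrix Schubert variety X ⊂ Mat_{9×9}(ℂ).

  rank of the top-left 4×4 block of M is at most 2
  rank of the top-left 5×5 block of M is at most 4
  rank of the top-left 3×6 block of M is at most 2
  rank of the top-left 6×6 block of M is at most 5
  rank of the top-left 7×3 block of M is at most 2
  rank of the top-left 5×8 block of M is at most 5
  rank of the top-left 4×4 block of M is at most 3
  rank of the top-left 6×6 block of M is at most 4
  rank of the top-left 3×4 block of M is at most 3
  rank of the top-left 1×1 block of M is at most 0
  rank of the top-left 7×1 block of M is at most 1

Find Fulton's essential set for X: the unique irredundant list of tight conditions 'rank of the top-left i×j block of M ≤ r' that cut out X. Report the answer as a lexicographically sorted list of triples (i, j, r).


Recovering R(i,j) via the rank-extension bound from the 11 conditions:

  row 1: 0  1  1  1  1  1  1  1  1
  row 2: 1  2  2  2  2  2  2  2  2
  row 3: 1  2  2  2  2  2  3  3  3
  row 4: 1  2  2  2  3  3  4  4  4
  row 5: 1  2  2  3  4  4  5  5  5
  row 6: 1  2  2  3  4  4  5  6  6
  row 7: 1  2  2  3  4  5  6  7  7
  row 8: 1  2  3  4  5  6  7  8  8
  row 9: 1  2  3  4  5  6  7  8  9

hence w(1..9) = (2, 1, 7, 5, 4, 8, 6, 3, 9).

D(w) has 11 cells with 5 SE-corners; essential set:

[(1, 1, 0), (3, 6, 2), (4, 4, 2), (6, 6, 4), (7, 3, 2)]


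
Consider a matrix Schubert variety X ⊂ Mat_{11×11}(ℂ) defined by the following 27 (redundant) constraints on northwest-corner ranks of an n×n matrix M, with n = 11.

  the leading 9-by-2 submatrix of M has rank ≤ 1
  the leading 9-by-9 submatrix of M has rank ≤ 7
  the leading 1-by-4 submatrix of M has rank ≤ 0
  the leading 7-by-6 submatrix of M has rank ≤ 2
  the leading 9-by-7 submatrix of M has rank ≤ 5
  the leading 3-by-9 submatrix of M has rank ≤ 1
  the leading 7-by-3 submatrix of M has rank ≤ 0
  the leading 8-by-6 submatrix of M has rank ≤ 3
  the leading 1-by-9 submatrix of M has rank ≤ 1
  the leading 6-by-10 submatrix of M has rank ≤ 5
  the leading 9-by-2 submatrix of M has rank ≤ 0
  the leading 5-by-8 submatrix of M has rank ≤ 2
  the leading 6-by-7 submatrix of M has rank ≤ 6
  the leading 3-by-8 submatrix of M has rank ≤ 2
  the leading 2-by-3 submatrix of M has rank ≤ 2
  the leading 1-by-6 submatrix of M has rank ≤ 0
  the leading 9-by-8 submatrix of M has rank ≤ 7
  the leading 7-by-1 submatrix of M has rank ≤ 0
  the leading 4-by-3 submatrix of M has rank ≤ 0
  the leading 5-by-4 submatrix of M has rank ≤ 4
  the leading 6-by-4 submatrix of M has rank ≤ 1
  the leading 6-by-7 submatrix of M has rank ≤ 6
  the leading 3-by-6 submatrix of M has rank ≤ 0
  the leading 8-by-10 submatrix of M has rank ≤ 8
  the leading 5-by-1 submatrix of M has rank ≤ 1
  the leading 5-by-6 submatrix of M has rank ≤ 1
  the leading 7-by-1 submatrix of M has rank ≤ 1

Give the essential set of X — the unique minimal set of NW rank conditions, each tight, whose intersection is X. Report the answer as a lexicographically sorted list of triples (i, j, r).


Recovering R(i,j) via the rank-extension bound from the 27 conditions:

  0 0 0 0 0 0 1 1 1 1 1
  0 0 0 0 0 0 1 1 1 2 2
  0 0 0 0 0 0 1 1 1 2 3
  0 0 0 1 1 1 2 2 2 3 4
  0 0 0 1 1 1 2 2 3 4 5
  0 0 0 1 2 2 3 3 4 5 6
  0 0 0 1 2 2 3 4 5 6 7
  0 0 1 2 3 3 4 5 6 7 8
  0 0 1 2 3 4 5 6 7 8 9
  1 1 2 3 4 5 6 7 8 9 10
  1 2 3 4 5 6 7 8 9 10 11

giving w = (7, 10, 11, 4, 9, 5, 8, 3, 6, 1, 2) via Δ²R.

7 SE-corners of the 42-cell Rothe diagram give Ess(w):

[(3, 6, 0), (3, 9, 1), (5, 6, 1), (5, 8, 2), (7, 3, 0), (7, 6, 2), (9, 2, 0)]


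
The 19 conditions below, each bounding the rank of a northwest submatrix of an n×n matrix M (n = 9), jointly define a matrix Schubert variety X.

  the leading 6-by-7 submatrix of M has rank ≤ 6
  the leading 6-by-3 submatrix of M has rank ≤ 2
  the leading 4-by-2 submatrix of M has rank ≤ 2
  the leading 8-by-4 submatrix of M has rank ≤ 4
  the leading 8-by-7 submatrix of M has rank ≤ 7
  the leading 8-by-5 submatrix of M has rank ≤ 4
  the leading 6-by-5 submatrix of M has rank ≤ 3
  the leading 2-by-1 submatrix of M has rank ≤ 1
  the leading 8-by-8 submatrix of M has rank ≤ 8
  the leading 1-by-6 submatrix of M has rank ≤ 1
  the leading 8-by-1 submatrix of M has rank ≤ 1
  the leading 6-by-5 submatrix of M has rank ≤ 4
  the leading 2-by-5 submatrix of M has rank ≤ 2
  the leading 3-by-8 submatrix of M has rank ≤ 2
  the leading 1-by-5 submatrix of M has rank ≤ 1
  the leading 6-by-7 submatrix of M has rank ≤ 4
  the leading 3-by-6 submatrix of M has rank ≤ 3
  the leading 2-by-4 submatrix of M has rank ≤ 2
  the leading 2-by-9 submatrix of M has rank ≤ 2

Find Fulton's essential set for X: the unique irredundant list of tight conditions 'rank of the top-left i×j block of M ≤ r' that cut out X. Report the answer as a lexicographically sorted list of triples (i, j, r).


Computing R[i][j] = min implied NW-rank bound (n=9, 19 conditions):

  row 1: 1 | 1 | 1 | 1 | 1 | 1 | 1 | 1 | 1
  row 2: 1 | 2 | 2 | 2 | 2 | 2 | 2 | 2 | 2
  row 3: 1 | 2 | 2 | 2 | 2 | 2 | 2 | 2 | 3
  row 4: 1 | 2 | 2 | 3 | 3 | 3 | 3 | 3 | 4
  row 5: 1 | 2 | 2 | 3 | 3 | 4 | 4 | 4 | 5
  row 6: 1 | 2 | 2 | 3 | 3 | 4 | 4 | 5 | 6
  row 7: 1 | 2 | 3 | 4 | 4 | 5 | 5 | 6 | 7
  row 8: 1 | 2 | 3 | 4 | 4 | 5 | 6 | 7 | 8
  row 9: 1 | 2 | 3 | 4 | 5 | 6 | 7 | 8 | 9

so w = (1, 2, 9, 4, 6, 8, 3, 7, 5).

Fulton essential set (5 of the 13 Rothe cells):

[(3, 8, 2), (6, 3, 2), (6, 5, 3), (6, 7, 4), (8, 5, 4)]


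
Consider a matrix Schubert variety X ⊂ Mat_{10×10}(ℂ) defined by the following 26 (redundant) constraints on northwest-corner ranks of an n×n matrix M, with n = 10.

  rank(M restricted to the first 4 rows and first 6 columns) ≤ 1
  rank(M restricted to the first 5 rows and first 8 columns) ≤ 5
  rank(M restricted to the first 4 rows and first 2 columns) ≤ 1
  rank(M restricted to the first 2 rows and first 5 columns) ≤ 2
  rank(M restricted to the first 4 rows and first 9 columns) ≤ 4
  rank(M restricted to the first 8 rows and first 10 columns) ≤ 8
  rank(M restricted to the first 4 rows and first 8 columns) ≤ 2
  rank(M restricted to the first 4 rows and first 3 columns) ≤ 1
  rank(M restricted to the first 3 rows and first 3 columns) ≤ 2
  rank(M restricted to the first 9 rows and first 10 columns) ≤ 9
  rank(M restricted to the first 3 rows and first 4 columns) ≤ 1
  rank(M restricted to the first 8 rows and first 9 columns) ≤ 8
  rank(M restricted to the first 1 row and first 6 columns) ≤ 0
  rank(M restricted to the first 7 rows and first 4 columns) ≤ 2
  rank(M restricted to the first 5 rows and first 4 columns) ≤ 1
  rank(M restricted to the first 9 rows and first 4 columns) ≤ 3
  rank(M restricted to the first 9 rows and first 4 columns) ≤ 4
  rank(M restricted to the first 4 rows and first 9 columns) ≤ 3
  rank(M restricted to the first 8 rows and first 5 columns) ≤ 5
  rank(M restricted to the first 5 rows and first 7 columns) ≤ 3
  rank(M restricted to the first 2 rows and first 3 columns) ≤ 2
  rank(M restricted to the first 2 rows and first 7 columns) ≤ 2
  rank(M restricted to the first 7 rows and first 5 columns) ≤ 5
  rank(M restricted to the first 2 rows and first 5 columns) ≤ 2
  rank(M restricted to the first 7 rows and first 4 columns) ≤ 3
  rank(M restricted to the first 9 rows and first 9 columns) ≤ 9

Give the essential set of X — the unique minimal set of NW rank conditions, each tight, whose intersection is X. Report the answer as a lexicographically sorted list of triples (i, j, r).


Propagating the 26 rank bounds to every northwest block:

  row 1: 0 0 0 0 0 0 1 1 1 1
  row 2: 1 1 1 1 1 1 2 2 2 2
  row 3: 1 1 1 1 1 1 2 2 3 3
  row 4: 1 1 1 1 1 1 2 2 3 4
  row 5: 1 1 1 1 2 2 3 3 4 5
  row 6: 1 2 2 2 3 3 4 4 5 6
  row 7: 1 2 2 2 3 4 5 5 6 7
  row 8: 1 2 3 3 4 5 6 6 7 8
  row 9: 1 2 3 3 4 5 6 7 8 9
  row 10: 1 2 3 4 5 6 7 8 9 10

reading off 1-entries of Δ²R: w = (7, 1, 9, 10, 5, 2, 6, 3, 8, 4).

Fulton essential set (6 of the 24 Rothe cells):

[(1, 6, 0), (4, 6, 1), (4, 8, 2), (5, 4, 1), (7, 4, 2), (9, 4, 3)]


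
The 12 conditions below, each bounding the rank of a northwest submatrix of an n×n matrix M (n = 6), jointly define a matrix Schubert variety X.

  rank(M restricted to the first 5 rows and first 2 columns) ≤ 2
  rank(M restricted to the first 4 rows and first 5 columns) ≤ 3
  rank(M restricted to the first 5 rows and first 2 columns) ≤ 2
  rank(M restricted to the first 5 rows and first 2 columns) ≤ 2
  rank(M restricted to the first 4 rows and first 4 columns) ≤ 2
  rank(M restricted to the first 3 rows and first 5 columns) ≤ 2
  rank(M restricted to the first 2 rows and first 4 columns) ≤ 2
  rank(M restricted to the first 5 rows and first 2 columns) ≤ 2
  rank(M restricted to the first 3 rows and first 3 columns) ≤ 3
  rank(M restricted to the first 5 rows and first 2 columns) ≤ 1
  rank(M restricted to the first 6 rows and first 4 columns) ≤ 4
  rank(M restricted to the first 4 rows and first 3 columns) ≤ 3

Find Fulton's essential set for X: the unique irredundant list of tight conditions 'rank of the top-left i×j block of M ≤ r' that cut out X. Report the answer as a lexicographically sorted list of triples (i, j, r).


Recovering R(i,j) via the rank-extension bound from the 12 conditions:

  1 1 1 1 1 1
  1 1 2 2 2 2
  1 1 2 2 2 3
  1 1 2 2 3 4
  1 1 2 3 4 5
  1 2 3 4 5 6

hence w(1..6) = (1, 3, 6, 5, 4, 2).

D(w) has 7 cells with 3 SE-corners; essential set:

[(3, 5, 2), (4, 4, 2), (5, 2, 1)]


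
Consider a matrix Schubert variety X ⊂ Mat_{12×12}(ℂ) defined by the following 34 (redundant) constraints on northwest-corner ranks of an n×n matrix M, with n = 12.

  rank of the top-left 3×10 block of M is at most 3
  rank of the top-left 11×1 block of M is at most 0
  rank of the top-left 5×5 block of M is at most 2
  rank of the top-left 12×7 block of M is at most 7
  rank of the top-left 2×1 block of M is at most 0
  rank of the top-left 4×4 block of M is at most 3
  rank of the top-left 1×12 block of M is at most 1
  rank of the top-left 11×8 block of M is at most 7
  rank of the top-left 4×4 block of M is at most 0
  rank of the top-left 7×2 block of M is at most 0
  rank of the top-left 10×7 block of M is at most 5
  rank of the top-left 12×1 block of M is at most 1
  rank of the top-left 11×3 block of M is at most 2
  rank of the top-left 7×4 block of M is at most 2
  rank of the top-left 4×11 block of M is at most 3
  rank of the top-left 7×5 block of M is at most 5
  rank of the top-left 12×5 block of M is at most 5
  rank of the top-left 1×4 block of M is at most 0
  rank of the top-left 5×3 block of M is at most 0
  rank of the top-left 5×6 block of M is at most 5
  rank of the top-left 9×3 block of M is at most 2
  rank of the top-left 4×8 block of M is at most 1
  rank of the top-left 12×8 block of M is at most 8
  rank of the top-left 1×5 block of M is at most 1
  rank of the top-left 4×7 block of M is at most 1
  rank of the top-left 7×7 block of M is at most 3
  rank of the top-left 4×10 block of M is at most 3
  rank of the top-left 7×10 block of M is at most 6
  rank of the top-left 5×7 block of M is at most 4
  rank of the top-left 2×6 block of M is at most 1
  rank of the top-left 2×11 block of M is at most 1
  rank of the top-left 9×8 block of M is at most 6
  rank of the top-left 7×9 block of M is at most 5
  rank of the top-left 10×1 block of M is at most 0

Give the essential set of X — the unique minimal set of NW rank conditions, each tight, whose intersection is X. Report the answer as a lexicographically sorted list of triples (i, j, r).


Propagating the 34 rank bounds to every northwest block:

  row 1: 0  0  0  0  1  1  1  1  1  1  1  1
  row 2: 0  0  0  0  1  1  1  1  1  1  1  2
  row 3: 0  0  0  0  1  1  1  1  2  2  2  3
  row 4: 0  0  0  0  1  1  1  1  2  3  3  4
  row 5: 0  0  0  1  2  2  2  2  3  4  4  5
  row 6: 0  0  1  2  3  3  3  3  4  5  5  6
  row 7: 0  0  1  2  3  3  3  4  5  6  6  7
  row 8: 0  1  2  3  4  4  4  5  6  7  7  8
  row 9: 0  1  2  3  4  5  5  6  7  8  8  9
  row 10: 0  1  2  3  4  5  5  6  7  8  9  10
  row 11: 0  1  2  3  4  5  6  7  8  9  10  11
  row 12: 1  2  3  4  5  6  7  8  9  10  11  12

giving w = (5, 12, 9, 10, 4, 3, 8, 2, 6, 11, 7, 1) via Δ²R.

8 SE-corners of the 42-cell Rothe diagram give Ess(w):

[(2, 11, 1), (4, 4, 0), (4, 8, 1), (5, 3, 0), (7, 2, 0), (7, 7, 3), (10, 7, 5), (11, 1, 0)]


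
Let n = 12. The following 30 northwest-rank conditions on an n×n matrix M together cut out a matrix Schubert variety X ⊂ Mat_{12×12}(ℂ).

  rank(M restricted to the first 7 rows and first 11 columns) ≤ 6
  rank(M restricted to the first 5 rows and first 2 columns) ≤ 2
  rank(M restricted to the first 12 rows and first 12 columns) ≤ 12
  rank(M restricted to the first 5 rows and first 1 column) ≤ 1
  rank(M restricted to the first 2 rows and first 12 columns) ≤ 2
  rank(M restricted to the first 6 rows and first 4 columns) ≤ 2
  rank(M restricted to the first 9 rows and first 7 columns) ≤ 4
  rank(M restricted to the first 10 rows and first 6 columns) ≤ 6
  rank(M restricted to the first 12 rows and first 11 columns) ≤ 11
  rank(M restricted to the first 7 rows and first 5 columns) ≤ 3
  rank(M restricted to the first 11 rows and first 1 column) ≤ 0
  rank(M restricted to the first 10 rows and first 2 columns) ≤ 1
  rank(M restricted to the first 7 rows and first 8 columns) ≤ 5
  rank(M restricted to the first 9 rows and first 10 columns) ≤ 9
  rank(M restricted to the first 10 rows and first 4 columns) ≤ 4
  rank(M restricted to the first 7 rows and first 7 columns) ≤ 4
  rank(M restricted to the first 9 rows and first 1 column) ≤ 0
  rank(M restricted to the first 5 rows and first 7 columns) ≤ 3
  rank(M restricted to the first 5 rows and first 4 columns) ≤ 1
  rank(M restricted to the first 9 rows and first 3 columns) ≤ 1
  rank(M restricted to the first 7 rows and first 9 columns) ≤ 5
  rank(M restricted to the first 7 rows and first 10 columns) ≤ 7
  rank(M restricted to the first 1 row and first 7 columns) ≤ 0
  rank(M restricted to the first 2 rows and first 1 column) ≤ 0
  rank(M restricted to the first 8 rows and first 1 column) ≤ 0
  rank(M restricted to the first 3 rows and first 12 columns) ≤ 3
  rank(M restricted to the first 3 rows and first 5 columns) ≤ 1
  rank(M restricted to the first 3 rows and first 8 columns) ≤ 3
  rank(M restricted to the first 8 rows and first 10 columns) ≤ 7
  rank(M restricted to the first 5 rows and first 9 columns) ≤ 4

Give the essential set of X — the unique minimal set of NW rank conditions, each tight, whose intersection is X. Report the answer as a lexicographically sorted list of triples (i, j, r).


Computing R[i][j] = min implied NW-rank bound (n=12, 30 conditions):

  row 1: 0 | 0 | 0 | 0 | 0 | 0 | 0 | 1 | 1 | 1 | 1 | 1
  row 2: 0 | 1 | 1 | 1 | 1 | 1 | 1 | 2 | 2 | 2 | 2 | 2
  row 3: 0 | 1 | 1 | 1 | 1 | 2 | 2 | 3 | 3 | 3 | 3 | 3
  row 4: 0 | 1 | 1 | 1 | 2 | 3 | 3 | 4 | 4 | 4 | 4 | 4
  row 5: 0 | 1 | 1 | 1 | 2 | 3 | 3 | 4 | 4 | 5 | 5 | 5
  row 6: 0 | 1 | 1 | 2 | 3 | 4 | 4 | 5 | 5 | 6 | 6 | 6
  row 7: 0 | 1 | 1 | 2 | 3 | 4 | 4 | 5 | 5 | 6 | 6 | 7
  row 8: 0 | 1 | 1 | 2 | 3 | 4 | 4 | 5 | 6 | 7 | 7 | 8
  row 9: 0 | 1 | 1 | 2 | 3 | 4 | 4 | 5 | 6 | 7 | 8 | 9
  row 10: 0 | 1 | 2 | 3 | 4 | 5 | 5 | 6 | 7 | 8 | 9 | 10
  row 11: 0 | 1 | 2 | 3 | 4 | 5 | 6 | 7 | 8 | 9 | 10 | 11
  row 12: 1 | 2 | 3 | 4 | 5 | 6 | 7 | 8 | 9 | 10 | 11 | 12

giving w = (8, 2, 6, 5, 10, 4, 12, 9, 11, 3, 7, 1) via Δ²R.

10 SE-corners of the 35-cell Rothe diagram give Ess(w):

[(1, 7, 0), (3, 5, 1), (5, 4, 1), (5, 7, 3), (5, 9, 4), (7, 9, 5), (7, 11, 6), (9, 3, 1), (9, 7, 4), (11, 1, 0)]


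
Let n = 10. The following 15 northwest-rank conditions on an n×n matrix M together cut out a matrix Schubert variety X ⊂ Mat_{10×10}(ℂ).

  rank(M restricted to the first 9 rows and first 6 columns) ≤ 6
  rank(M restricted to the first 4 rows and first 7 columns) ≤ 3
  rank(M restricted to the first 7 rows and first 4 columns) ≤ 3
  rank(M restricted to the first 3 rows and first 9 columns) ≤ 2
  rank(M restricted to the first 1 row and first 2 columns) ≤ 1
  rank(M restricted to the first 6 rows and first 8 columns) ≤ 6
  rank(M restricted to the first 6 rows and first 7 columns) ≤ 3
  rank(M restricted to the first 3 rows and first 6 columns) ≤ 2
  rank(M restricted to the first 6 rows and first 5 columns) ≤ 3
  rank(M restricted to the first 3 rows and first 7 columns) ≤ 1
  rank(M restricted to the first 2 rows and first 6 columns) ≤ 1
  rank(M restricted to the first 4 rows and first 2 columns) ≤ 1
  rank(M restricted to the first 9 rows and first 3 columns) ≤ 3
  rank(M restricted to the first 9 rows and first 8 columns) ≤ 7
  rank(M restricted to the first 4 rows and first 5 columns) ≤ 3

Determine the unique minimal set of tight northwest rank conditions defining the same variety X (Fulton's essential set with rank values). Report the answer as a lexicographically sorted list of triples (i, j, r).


The tightest implied rank at each (i,j), from the 15 conditions:

  R[1]: 1, 1, 1, 1, 1, 1, 1, 1, 1, 1
  R[2]: 1, 1, 1, 1, 1, 1, 1, 2, 2, 2
  R[3]: 1, 1, 1, 1, 1, 1, 1, 2, 2, 3
  R[4]: 1, 1, 2, 2, 2, 2, 2, 3, 3, 4
  R[5]: 1, 2, 3, 3, 3, 3, 3, 4, 4, 5
  R[6]: 1, 2, 3, 3, 3, 3, 3, 4, 5, 6
  R[7]: 1, 2, 3, 3, 4, 4, 4, 5, 6, 7
  R[8]: 1, 2, 3, 4, 5, 5, 5, 6, 7, 8
  R[9]: 1, 2, 3, 4, 5, 6, 6, 7, 8, 9
  R[10]: 1, 2, 3, 4, 5, 6, 7, 8, 9, 10

the unique w with this rank table is (1, 8, 10, 3, 2, 9, 5, 4, 6, 7).

ℓ(w)=19; the 5 essential cells (i,j,r):

[(3, 7, 1), (3, 9, 2), (4, 2, 1), (6, 7, 3), (7, 4, 3)]


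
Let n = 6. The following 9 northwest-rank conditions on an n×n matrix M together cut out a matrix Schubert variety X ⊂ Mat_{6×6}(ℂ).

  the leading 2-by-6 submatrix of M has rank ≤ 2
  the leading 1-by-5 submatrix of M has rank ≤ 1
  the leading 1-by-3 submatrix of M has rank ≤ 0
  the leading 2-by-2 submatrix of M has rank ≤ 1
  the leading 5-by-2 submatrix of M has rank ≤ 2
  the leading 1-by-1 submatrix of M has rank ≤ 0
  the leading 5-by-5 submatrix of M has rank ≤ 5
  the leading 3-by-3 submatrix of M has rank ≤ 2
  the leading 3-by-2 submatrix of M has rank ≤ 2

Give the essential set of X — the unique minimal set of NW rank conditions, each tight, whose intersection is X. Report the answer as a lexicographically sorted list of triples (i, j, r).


Computing R[i][j] = min implied NW-rank bound (n=6, 9 conditions):

  0, 0, 0, 1, 1, 1
  1, 1, 1, 2, 2, 2
  1, 2, 2, 3, 3, 3
  1, 2, 3, 4, 4, 4
  1, 2, 3, 4, 5, 5
  1, 2, 3, 4, 5, 6

reading off 1-entries of Δ²R: w = (4, 1, 2, 3, 5, 6).

ℓ(w)=3; the 1 essential cell (i,j,r):

[(1, 3, 0)]


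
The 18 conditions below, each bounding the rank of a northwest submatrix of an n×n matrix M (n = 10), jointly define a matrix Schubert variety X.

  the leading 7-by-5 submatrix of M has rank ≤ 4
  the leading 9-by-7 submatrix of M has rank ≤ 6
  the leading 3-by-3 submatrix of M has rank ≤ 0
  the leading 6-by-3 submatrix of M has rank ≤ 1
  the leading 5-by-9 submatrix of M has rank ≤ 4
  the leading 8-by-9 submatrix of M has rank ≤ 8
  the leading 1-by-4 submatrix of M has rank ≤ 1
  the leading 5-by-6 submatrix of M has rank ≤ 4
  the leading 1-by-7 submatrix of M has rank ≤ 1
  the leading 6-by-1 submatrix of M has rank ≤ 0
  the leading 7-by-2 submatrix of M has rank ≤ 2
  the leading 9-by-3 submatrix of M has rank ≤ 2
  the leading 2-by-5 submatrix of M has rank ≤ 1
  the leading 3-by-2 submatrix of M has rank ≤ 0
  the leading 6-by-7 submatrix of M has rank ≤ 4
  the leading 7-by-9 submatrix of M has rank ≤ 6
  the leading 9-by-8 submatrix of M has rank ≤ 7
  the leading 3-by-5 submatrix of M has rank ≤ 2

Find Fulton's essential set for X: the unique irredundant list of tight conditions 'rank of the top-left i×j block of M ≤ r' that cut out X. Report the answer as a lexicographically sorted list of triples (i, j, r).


Propagating the 18 rank bounds to every northwest block:

  R[1]: 0 | 0 | 0 | 1 | 1 | 1 | 1 | 1 | 1 | 1
  R[2]: 0 | 0 | 0 | 1 | 1 | 2 | 2 | 2 | 2 | 2
  R[3]: 0 | 0 | 0 | 1 | 2 | 3 | 3 | 3 | 3 | 3
  R[4]: 0 | 1 | 1 | 2 | 3 | 4 | 4 | 4 | 4 | 4
  R[5]: 0 | 1 | 1 | 2 | 3 | 4 | 4 | 4 | 4 | 5
  R[6]: 0 | 1 | 1 | 2 | 3 | 4 | 4 | 5 | 5 | 6
  R[7]: 1 | 2 | 2 | 3 | 4 | 5 | 5 | 6 | 6 | 7
  R[8]: 1 | 2 | 2 | 3 | 4 | 5 | 6 | 7 | 7 | 8
  R[9]: 1 | 2 | 2 | 3 | 4 | 5 | 6 | 7 | 8 | 9
  R[10]: 1 | 2 | 3 | 4 | 5 | 6 | 7 | 8 | 9 | 10

reading off 1-entries of Δ²R: w = (4, 6, 5, 2, 10, 8, 1, 7, 9, 3).

Fulton essential set (7 of the 21 Rothe cells):

[(2, 5, 1), (3, 3, 0), (5, 9, 4), (6, 1, 0), (6, 3, 1), (6, 7, 4), (9, 3, 2)]


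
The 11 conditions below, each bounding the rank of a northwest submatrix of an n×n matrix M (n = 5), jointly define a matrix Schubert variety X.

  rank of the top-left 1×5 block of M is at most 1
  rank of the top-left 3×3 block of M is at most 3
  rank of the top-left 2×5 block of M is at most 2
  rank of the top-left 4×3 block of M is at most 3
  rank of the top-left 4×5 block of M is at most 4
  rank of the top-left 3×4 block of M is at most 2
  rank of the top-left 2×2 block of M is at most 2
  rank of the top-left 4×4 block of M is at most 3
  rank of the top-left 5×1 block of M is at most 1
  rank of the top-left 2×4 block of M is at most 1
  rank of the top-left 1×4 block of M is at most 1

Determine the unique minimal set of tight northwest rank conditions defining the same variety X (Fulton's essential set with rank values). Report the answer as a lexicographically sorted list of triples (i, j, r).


The tightest implied rank at each (i,j), from the 11 conditions:

  i=1: 1 1 1 1 1
  i=2: 1 1 1 1 2
  i=3: 1 2 2 2 3
  i=4: 1 2 3 3 4
  i=5: 1 2 3 4 5

the unique w with this rank table is (1, 5, 2, 3, 4).

Rothe diagram D(w) (3 cells), 1 SE-corner (essential condition):

[(2, 4, 1)]


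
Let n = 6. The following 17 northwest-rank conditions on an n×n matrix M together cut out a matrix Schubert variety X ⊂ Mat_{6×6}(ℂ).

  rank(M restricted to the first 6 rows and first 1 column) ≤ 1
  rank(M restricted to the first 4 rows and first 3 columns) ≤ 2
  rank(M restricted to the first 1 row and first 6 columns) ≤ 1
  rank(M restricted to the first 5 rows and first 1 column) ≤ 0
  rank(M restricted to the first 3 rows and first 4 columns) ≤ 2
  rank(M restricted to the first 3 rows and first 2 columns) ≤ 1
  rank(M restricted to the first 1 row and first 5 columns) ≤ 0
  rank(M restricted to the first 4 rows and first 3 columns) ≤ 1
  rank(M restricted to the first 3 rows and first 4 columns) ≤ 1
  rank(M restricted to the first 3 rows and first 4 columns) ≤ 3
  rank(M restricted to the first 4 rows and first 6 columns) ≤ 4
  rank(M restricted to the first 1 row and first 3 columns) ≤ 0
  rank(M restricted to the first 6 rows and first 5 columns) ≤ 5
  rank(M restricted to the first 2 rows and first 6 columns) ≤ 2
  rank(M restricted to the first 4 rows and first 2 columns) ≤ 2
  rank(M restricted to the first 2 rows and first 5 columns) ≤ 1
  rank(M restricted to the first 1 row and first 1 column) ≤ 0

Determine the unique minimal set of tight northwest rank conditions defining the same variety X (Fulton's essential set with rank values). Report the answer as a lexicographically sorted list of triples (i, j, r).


Reconstructing r_w from the 17 given conditions:

  row 1: 0, 0, 0, 0, 0, 1
  row 2: 0, 1, 1, 1, 1, 2
  row 3: 0, 1, 1, 1, 2, 3
  row 4: 0, 1, 1, 2, 3, 4
  row 5: 0, 1, 2, 3, 4, 5
  row 6: 1, 2, 3, 4, 5, 6

the unique w with this rank table is (6, 2, 5, 4, 3, 1).

|D(w)|=12, |Ess(w)|=4:

[(1, 5, 0), (3, 4, 1), (4, 3, 1), (5, 1, 0)]


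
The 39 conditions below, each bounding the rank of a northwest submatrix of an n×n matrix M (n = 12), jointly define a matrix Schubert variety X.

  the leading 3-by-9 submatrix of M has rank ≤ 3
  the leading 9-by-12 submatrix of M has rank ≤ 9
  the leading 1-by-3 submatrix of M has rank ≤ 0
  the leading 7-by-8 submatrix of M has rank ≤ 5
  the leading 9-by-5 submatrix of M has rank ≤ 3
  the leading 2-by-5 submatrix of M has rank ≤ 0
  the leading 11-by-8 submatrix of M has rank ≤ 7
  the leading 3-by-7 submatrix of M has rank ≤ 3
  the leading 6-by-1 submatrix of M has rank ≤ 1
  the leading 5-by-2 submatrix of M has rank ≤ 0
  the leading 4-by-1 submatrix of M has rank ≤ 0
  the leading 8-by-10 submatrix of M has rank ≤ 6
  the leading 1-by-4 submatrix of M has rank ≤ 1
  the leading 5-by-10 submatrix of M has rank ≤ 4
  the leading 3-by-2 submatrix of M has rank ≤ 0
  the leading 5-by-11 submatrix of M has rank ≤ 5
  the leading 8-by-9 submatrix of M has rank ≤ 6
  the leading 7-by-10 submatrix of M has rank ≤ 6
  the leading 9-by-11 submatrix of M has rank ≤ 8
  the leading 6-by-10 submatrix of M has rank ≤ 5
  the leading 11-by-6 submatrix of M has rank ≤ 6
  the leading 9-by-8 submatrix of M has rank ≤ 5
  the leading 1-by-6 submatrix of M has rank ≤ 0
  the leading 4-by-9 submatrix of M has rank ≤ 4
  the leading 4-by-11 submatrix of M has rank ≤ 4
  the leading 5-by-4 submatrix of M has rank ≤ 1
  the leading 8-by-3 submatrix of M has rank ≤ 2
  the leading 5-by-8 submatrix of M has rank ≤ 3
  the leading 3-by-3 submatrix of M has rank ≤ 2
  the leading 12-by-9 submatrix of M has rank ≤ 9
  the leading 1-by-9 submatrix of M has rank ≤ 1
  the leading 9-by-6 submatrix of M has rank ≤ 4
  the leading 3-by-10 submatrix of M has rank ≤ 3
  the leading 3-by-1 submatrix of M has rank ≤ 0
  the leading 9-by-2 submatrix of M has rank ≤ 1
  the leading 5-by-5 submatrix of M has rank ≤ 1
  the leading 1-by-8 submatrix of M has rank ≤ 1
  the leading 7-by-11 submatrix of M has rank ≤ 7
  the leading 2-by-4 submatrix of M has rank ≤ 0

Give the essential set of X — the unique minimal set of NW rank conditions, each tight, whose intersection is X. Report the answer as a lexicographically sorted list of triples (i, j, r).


The tightest implied rank at each (i,j), from the 39 conditions:

  i=1: 0 | 0 | 0 | 0 | 0 | 0 | 1 | 1 | 1 | 1 | 1 | 1
  i=2: 0 | 0 | 0 | 0 | 0 | 1 | 2 | 2 | 2 | 2 | 2 | 2
  i=3: 0 | 0 | 1 | 1 | 1 | 2 | 3 | 3 | 3 | 3 | 3 | 3
  i=4: 0 | 0 | 1 | 1 | 1 | 2 | 3 | 3 | 4 | 4 | 4 | 4
  i=5: 0 | 0 | 1 | 1 | 1 | 2 | 3 | 3 | 4 | 4 | 5 | 5
  i=6: 1 | 1 | 2 | 2 | 2 | 3 | 4 | 4 | 5 | 5 | 6 | 6
  i=7: 1 | 1 | 2 | 3 | 3 | 4 | 5 | 5 | 6 | 6 | 7 | 7
  i=8: 1 | 1 | 2 | 3 | 3 | 4 | 5 | 5 | 6 | 6 | 7 | 8
  i=9: 1 | 1 | 2 | 3 | 3 | 4 | 5 | 5 | 6 | 7 | 8 | 9
  i=10: 1 | 2 | 3 | 4 | 4 | 5 | 6 | 6 | 7 | 8 | 9 | 10
  i=11: 1 | 2 | 3 | 4 | 5 | 6 | 7 | 7 | 8 | 9 | 10 | 11
  i=12: 1 | 2 | 3 | 4 | 5 | 6 | 7 | 8 | 9 | 10 | 11 | 12

giving w = (7, 6, 3, 9, 11, 1, 4, 12, 10, 2, 5, 8) via Δ²R.

Rothe diagram D(w) (32 cells), 10 SE-corners (essential conditions):

[(1, 6, 0), (2, 5, 0), (5, 2, 0), (5, 5, 1), (5, 8, 3), (5, 10, 4), (8, 10, 6), (9, 2, 1), (9, 5, 3), (9, 8, 5)]


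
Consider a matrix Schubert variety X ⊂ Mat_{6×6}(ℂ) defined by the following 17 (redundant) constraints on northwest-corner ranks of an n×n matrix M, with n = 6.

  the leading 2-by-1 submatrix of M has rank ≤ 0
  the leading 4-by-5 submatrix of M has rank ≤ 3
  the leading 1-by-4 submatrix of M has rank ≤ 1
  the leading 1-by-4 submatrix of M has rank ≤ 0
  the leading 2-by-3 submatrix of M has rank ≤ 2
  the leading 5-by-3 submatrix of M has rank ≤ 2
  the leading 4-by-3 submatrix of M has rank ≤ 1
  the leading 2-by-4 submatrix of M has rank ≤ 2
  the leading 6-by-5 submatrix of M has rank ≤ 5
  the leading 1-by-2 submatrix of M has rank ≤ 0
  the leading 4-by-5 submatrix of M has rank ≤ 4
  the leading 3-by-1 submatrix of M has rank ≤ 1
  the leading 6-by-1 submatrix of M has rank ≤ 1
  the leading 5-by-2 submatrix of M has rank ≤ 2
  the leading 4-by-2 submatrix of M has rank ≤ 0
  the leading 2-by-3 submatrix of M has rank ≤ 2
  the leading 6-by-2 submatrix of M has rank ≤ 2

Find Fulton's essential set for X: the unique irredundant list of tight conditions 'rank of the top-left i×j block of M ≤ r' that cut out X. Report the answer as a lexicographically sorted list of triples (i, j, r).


Computing R[i][j] = min implied NW-rank bound (n=6, 17 conditions):

  0  0  0  0  1  1
  0  0  1  1  2  2
  0  0  1  2  3  3
  0  0  1  2  3  4
  1  1  2  3  4  5
  1  2  3  4  5  6

giving w = (5, 3, 4, 6, 1, 2) via Δ²R.

Fulton essential set (2 of the 10 Rothe cells):

[(1, 4, 0), (4, 2, 0)]


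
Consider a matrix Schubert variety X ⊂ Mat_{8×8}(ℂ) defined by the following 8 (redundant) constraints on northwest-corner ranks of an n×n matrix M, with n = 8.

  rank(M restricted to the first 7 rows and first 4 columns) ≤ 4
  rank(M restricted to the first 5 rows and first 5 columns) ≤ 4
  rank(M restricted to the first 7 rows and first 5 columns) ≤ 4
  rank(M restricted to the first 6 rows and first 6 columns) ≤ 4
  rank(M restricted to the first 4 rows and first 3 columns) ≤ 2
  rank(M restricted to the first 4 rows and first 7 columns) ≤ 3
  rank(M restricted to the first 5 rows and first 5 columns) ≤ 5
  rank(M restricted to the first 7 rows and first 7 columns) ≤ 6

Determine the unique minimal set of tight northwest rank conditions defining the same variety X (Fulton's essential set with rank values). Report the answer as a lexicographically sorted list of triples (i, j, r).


Recovering R(i,j) via the rank-extension bound from the 8 conditions:

  i=1: 1 | 1 | 1 | 1 | 1 | 1 | 1 | 1
  i=2: 1 | 2 | 2 | 2 | 2 | 2 | 2 | 2
  i=3: 1 | 2 | 2 | 3 | 3 | 3 | 3 | 3
  i=4: 1 | 2 | 2 | 3 | 3 | 3 | 3 | 4
  i=5: 1 | 2 | 3 | 4 | 4 | 4 | 4 | 5
  i=6: 1 | 2 | 3 | 4 | 4 | 4 | 5 | 6
  i=7: 1 | 2 | 3 | 4 | 4 | 5 | 6 | 7
  i=8: 1 | 2 | 3 | 4 | 5 | 6 | 7 | 8

hence w(1..8) = (1, 2, 4, 8, 3, 7, 6, 5).

Rothe diagram D(w) (8 cells), 4 SE-corners (essential conditions):

[(4, 3, 2), (4, 7, 3), (6, 6, 4), (7, 5, 4)]


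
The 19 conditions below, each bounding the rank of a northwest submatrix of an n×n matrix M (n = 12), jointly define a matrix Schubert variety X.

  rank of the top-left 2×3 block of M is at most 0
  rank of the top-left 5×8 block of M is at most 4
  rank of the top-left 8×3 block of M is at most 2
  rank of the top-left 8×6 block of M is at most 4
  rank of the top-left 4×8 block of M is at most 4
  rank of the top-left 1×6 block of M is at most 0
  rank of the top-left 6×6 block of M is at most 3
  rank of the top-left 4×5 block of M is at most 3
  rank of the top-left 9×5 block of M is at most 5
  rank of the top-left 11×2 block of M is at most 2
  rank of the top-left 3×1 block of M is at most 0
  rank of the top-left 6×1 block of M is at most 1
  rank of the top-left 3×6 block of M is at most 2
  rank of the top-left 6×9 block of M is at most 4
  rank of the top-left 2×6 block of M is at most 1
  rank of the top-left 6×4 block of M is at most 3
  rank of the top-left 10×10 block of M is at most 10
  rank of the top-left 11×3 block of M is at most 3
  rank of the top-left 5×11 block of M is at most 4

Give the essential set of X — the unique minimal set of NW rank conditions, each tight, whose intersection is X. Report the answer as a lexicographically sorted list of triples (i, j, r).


Recovering R(i,j) via the rank-extension bound from the 19 conditions:

  R[1]: 0  0  0  0  0  0  1  1  1  1  1  1
  R[2]: 0  0  0  1  1  1  2  2  2  2  2  2
  R[3]: 0  1  1  2  2  2  3  3  3  3  3  3
  R[4]: 1  2  2  3  3  3  4  4  4  4  4  4
  R[5]: 1  2  2  3  3  3  4  4  4  4  4  5
  R[6]: 1  2  2  3  3  3  4  4  4  5  5  6
  R[7]: 1  2  2  3  4  4  5  5  5  6  6  7
  R[8]: 1  2  2  3  4  4  5  6  6  7  7  8
  R[9]: 1  2  3  4  5  5  6  7  7  8  8  9
  R[10]: 1  2  3  4  5  6  7  8  8  9  9  10
  R[11]: 1  2  3  4  5  6  7  8  9  10  10  11
  R[12]: 1  2  3  4  5  6  7  8  9  10  11  12

the unique w with this rank table is (7, 4, 2, 1, 12, 10, 5, 8, 3, 6, 9, 11).

ℓ(w)=25; the 8 essential cells (i,j,r):

[(1, 6, 0), (2, 3, 0), (3, 1, 0), (5, 11, 4), (6, 6, 3), (6, 9, 4), (8, 3, 2), (8, 6, 4)]


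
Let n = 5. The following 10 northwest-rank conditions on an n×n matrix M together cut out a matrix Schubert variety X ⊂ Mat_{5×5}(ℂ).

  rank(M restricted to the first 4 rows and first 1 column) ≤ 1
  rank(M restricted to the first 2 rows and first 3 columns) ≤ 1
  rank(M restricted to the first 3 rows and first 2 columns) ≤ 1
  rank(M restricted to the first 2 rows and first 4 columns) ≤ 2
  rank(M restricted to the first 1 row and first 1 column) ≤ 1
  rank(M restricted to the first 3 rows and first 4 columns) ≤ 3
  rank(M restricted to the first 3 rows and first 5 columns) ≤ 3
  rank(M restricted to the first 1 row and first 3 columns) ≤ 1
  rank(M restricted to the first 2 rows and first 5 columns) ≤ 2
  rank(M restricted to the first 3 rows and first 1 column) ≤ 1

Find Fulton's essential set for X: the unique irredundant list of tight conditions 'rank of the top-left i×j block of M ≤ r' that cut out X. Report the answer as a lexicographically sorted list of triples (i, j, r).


Reconstructing r_w from the 10 given conditions:

  row 1: 1 1 1 1 1
  row 2: 1 1 1 2 2
  row 3: 1 1 2 3 3
  row 4: 1 2 3 4 4
  row 5: 1 2 3 4 5

the unique w with this rank table is (1, 4, 3, 2, 5).

Fulton essential set (2 of the 3 Rothe cells):

[(2, 3, 1), (3, 2, 1)]


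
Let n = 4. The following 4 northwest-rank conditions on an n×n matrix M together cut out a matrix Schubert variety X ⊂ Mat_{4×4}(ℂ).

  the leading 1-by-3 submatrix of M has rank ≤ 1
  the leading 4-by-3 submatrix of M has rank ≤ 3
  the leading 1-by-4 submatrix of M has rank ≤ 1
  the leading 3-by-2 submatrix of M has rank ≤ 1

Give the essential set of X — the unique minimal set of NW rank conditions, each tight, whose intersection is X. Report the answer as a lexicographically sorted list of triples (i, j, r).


Rank table r_w(4×4) implied by the 4 constraints:

  1, 1, 1, 1
  1, 1, 2, 2
  1, 1, 2, 3
  1, 2, 3, 4

giving w = (1, 3, 4, 2) via Δ²R.

Fulton essential set (1 of the 2 Rothe cells):

[(3, 2, 1)]


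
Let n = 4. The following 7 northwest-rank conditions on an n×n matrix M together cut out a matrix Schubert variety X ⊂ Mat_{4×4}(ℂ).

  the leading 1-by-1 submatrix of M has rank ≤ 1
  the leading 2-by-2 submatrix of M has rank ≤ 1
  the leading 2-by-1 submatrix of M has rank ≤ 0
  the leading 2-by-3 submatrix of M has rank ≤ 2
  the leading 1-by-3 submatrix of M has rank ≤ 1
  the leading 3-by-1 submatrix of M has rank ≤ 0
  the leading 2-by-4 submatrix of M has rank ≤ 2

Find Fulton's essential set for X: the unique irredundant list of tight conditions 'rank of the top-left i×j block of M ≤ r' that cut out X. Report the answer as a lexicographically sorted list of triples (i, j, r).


Computing R[i][j] = min implied NW-rank bound (n=4, 7 conditions):

  i=1: 0 1 1 1
  i=2: 0 1 2 2
  i=3: 0 1 2 3
  i=4: 1 2 3 4

giving w = (2, 3, 4, 1) via Δ²R.

1 SE-corner of the 3-cell Rothe diagram gives Ess(w):

[(3, 1, 0)]


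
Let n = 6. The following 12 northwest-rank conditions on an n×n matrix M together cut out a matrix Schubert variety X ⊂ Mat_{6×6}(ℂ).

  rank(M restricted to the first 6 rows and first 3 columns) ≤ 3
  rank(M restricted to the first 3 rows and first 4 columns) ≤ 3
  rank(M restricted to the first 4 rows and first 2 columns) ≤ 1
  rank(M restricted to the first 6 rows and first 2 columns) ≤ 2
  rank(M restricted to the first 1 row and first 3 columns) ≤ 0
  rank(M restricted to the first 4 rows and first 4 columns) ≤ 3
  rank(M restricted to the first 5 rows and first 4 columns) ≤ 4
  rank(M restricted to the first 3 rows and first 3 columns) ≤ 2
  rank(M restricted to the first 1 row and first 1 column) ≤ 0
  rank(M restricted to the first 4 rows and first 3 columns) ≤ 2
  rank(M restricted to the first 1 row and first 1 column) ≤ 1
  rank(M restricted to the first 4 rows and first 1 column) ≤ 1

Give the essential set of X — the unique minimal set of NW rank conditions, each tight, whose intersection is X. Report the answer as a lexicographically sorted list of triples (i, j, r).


The tightest implied rank at each (i,j), from the 12 conditions:

  row 1: 0  0  0  1  1  1
  row 2: 1  1  1  2  2  2
  row 3: 1  1  2  3  3  3
  row 4: 1  1  2  3  4  4
  row 5: 1  2  3  4  5  5
  row 6: 1  2  3  4  5  6

giving w = (4, 1, 3, 5, 2, 6) via Δ²R.

2 SE-corners of the 5-cell Rothe diagram give Ess(w):

[(1, 3, 0), (4, 2, 1)]


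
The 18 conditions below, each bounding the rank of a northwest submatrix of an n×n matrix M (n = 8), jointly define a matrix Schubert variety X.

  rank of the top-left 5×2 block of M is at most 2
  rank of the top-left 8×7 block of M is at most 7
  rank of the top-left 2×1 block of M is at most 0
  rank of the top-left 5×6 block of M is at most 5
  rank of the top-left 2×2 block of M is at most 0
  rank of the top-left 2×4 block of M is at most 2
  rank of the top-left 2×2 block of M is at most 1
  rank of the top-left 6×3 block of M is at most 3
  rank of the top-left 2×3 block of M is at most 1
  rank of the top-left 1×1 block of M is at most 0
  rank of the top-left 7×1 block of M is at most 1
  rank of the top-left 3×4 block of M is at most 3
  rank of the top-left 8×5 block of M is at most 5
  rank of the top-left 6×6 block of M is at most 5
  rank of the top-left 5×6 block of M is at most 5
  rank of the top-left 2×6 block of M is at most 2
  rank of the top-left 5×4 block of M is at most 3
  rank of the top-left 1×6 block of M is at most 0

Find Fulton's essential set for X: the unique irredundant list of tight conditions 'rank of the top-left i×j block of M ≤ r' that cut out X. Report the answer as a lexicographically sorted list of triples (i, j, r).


The tightest implied rank at each (i,j), from the 18 conditions:

  0 | 0 | 0 | 0 | 0 | 0 | 1 | 1
  0 | 0 | 1 | 1 | 1 | 1 | 2 | 2
  1 | 1 | 2 | 2 | 2 | 2 | 3 | 3
  1 | 2 | 3 | 3 | 3 | 3 | 4 | 4
  1 | 2 | 3 | 3 | 4 | 4 | 5 | 5
  1 | 2 | 3 | 4 | 5 | 5 | 6 | 6
  1 | 2 | 3 | 4 | 5 | 6 | 7 | 7
  1 | 2 | 3 | 4 | 5 | 6 | 7 | 8

giving w = (7, 3, 1, 2, 5, 4, 6, 8) via Δ²R.

D(w) has 9 cells with 3 SE-corners; essential set:

[(1, 6, 0), (2, 2, 0), (5, 4, 3)]


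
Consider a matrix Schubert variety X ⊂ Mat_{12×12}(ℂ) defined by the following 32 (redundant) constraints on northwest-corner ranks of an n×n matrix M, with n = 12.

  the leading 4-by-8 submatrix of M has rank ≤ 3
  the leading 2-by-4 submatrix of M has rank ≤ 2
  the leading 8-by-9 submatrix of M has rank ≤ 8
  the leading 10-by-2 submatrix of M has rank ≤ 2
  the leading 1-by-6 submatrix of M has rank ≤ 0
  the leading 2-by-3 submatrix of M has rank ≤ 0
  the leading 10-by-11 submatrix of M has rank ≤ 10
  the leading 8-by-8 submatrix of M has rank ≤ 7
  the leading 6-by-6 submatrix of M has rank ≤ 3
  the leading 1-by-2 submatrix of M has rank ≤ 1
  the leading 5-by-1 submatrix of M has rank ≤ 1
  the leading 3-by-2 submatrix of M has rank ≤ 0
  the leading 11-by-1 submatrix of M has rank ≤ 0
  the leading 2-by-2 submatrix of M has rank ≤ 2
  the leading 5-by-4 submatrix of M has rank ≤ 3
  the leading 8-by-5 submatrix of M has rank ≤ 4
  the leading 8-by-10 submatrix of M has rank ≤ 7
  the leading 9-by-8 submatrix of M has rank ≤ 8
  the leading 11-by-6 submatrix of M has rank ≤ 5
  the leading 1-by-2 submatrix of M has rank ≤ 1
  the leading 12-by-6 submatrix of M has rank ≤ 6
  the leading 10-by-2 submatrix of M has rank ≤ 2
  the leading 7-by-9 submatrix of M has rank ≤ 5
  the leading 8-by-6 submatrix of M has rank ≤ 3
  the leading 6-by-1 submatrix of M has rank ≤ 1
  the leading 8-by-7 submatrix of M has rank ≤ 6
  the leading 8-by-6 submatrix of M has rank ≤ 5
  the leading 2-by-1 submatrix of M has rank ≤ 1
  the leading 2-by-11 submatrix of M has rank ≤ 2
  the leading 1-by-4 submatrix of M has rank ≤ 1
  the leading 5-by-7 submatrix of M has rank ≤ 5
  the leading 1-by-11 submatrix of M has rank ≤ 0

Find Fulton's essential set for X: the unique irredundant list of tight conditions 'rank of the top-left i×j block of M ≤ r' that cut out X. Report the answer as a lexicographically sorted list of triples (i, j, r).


Recovering R(i,j) via the rank-extension bound from the 32 conditions:

  R[1]: 0 0 0 0 0 0 0 0 0 0 0 1
  R[2]: 0 0 0 1 1 1 1 1 1 1 1 2
  R[3]: 0 0 1 2 2 2 2 2 2 2 2 3
  R[4]: 0 1 2 3 3 3 3 3 3 3 3 4
  R[5]: 0 1 2 3 3 3 4 4 4 4 4 5
  R[6]: 0 1 2 3 3 3 4 5 5 5 5 6
  R[7]: 0 1 2 3 3 3 4 5 5 6 6 7
  R[8]: 0 1 2 3 3 3 4 5 6 7 7 8
  R[9]: 0 1 2 3 4 4 5 6 7 8 8 9
  R[10]: 0 1 2 3 4 5 6 7 8 9 9 10
  R[11]: 0 1 2 3 4 5 6 7 8 9 10 11
  R[12]: 1 2 3 4 5 6 7 8 9 10 11 12

second differences of R give the permutation w = (12, 4, 3, 2, 7, 8, 10, 9, 5, 6, 11, 1).

ℓ(w)=33; the 6 essential cells (i,j,r):

[(1, 11, 0), (2, 3, 0), (3, 2, 0), (7, 9, 5), (8, 6, 3), (11, 1, 0)]
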